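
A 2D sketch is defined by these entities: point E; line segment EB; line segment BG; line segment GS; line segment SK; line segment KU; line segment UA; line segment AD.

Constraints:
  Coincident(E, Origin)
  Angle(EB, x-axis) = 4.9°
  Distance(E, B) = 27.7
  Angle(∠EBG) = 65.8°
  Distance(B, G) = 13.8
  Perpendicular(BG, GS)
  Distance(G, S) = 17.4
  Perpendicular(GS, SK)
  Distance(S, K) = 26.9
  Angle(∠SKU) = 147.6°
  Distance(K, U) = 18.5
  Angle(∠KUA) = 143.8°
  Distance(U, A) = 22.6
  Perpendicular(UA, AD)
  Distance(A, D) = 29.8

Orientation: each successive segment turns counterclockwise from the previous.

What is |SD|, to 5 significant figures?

47.745

E is at the origin; EB runs at 4.9° with length 27.7, so B = (27.599, 2.3660). ∠EBG = 65.8° gives BG at 119.10° from the x-axis; with |BG| = 13.8, G = (20.887, 14.424). BG is perpendicular to GS, so GS runs at -150.90°; with |GS| = 17.4, S = (5.6837, 5.9619). GS ⟂ SK, so SK runs at -60.900°; with |SK| = 26.9, K = (18.766, -17.543). ∠SKU = 147.6° gives KU at -28.500° from the x-axis; with |KU| = 18.5, U = (35.024, -26.370). ∠KUA = 143.8° gives UA at 7.7000° from the x-axis; with |UA| = 22.6, A = (57.420, -23.342). UA ⟂ AD, so AD runs at 97.700°; with |AD| = 29.8, D = (53.428, 6.1893). Then |SD| = |D − S| = 47.745.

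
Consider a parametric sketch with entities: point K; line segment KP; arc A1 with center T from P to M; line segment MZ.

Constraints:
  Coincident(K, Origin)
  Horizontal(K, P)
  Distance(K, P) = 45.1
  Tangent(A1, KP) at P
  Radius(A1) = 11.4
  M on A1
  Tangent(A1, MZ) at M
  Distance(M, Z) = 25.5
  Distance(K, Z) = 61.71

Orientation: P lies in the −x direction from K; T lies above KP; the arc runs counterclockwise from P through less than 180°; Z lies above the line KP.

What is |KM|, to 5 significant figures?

39.047

K is at the origin; K and P share the same y with |KP| = 45.1 and P on the −x side, so P = (-45.100, 0.0000). Since A1 is tangent to KP there, TP ⟂ KP, so T = P + (0, 11.4) = (-45.100, 11.400). Since TM ⟂ MZ (tangency), |TZ| = √(11.4² + 25.5²) = 27.932 regardless of where M sits on A1. So Z lies on both circle(K, 61.71) and circle(T, 27.932); the above-KP intersection is Z = (-47.647, 39.216). M is the foot of the tangent from Z: M = (-35.160, 16.982).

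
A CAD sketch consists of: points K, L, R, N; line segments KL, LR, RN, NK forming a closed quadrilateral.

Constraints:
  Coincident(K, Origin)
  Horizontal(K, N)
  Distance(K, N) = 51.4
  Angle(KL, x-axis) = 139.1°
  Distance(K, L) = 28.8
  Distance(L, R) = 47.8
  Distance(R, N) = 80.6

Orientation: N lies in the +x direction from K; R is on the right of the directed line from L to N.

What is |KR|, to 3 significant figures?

37.5

K is at the origin; KN is horizontal with |KN| = 51.4 and N in +x, so N = (51.4, 0). KL runs at 139.1° with |KL| = 28.8, so L = (-21.8, 18.9). R is determined by |LR| = 47.8 and |RN| = 80.6 together: it lies at the intersection of circle(L, 47.8) and circle(N, 80.6). With |LN| = 75.6, the foot of the radical line on LN is 9.91 from L and the perpendicular offset is √(47.8² − 9.91²) = 46.8. Taking the right-of-LN solution: R = (-23.8, -28.9).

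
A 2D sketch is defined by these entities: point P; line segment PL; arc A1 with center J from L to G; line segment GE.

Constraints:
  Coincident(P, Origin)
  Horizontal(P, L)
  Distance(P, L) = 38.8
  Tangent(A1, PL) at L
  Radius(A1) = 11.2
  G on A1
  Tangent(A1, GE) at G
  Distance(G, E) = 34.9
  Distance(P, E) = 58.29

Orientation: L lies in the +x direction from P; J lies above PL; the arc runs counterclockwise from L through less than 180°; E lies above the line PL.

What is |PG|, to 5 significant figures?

51.462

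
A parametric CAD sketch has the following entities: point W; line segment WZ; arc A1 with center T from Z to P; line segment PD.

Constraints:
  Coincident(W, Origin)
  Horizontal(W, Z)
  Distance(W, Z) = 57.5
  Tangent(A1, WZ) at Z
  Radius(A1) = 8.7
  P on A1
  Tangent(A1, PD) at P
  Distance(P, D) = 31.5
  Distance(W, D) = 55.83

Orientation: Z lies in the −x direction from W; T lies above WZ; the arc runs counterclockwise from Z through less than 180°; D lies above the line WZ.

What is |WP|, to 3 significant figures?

49.5

Checks: |WZ| = 57.50 ✓; |TP| = 8.700 ✓; ∠(TP, PD) = 90.00° ✓; |PD| = 31.50 ✓; |WD| = 55.83 ✓.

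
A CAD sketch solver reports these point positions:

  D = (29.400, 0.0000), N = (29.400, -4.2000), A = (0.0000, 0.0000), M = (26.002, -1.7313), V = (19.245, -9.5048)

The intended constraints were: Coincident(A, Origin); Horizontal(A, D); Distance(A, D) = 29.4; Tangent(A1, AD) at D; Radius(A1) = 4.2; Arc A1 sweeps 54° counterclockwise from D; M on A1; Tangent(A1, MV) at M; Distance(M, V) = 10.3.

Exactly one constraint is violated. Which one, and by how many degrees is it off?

Tangent(A1, MV) at M — off by 5.00°.

A = (0.00, 0.00) ✓; A.y = 0.00, D.y = 0.00 ✓; |AD| = 29.40 ✓; ∠(ND, DA) = 90.00° ✓; |ND| = 4.200 ✓; bearing(N→M) − bearing(N→D) = 54.00° ✓; |NM| = 4.200 ✓; ∠(NM, MV) = 95.00° ✗; |MV| = 10.30 ✓.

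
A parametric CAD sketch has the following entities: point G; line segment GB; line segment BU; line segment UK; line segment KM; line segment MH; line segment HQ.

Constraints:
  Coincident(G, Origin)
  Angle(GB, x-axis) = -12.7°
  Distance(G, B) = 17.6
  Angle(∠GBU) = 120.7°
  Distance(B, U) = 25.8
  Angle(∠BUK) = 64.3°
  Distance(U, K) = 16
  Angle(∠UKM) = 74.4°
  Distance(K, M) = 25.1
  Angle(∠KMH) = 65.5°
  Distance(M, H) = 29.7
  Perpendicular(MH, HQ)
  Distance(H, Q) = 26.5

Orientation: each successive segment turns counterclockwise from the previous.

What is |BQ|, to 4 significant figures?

39.21

G is at the origin; GB runs at -12.7° with length 17.6, so B = (17.17, -3.869). ∠GBU = 120.7° gives BU at 46.60° from the x-axis; with |BU| = 25.8, U = (34.90, 14.88). ∠BUK = 64.3° gives UK at 162.3° from the x-axis; with |UK| = 16.0, K = (19.65, 19.74). ∠UKM = 74.4° gives KM at -92.10° from the x-axis; with |KM| = 25.1, M = (18.73, -5.342). ∠KMH = 65.5° gives MH at 22.40° from the x-axis; with |MH| = 29.7, H = (46.19, 5.976). MH is perpendicular to HQ, so HQ runs at 112.4°; with |HQ| = 26.5, Q = (36.09, 30.48). Then |BQ| = |Q − B| = 39.21.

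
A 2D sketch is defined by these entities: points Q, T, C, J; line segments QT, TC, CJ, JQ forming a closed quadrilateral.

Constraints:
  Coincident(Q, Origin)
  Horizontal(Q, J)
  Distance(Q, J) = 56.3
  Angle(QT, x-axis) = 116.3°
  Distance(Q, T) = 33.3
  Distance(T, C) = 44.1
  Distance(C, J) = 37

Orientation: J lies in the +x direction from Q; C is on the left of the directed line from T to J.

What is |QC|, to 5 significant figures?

38.397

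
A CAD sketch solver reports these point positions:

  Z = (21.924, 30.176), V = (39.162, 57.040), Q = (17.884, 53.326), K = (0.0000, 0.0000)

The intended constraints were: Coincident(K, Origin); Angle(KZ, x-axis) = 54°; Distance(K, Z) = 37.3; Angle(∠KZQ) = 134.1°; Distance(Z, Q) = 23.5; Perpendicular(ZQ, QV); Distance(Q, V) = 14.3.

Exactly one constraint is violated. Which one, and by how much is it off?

Distance(Q, V) = 14.3 — off by 7.30.

K = (0.00, 0.00) ✓; KZ at 54.00° ✓; |KZ| = 37.30 ✓; ∠KZQ = 134.1° ✓; |ZQ| = 23.50 ✓; ∠(ZQ, QV) = 90.00° ✓; |QV| = 21.60 ✗.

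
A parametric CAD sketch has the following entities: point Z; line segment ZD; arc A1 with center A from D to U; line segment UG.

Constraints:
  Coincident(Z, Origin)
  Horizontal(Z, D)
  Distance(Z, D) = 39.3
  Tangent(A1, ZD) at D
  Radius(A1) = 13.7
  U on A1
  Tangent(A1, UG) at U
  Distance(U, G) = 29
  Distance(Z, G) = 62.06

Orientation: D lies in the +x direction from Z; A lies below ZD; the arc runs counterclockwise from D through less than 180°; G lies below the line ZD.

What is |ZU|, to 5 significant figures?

34.318

Checks: |AU| = 13.70 ✓; ∠(AU, UG) = 90.00° ✓; |UG| = 29.00 ✓; |ZG| = 62.06 ✓.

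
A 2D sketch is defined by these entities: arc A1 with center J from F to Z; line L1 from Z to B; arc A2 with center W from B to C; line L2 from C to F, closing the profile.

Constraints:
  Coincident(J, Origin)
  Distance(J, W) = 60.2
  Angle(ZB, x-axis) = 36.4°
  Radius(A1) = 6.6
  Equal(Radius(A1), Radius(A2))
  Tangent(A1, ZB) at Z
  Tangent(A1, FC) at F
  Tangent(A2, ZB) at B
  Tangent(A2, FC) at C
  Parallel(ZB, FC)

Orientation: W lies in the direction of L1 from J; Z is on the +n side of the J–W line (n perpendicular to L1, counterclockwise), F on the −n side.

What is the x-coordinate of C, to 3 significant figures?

52.4

The slot axis is L1's direction at 36.4°, so u = (cos 36.4°, sin 36.4°) = (0.805, 0.593) and n = (−sin 36.4°, cos 36.4°) = (-0.593, 0.805). J is at the origin and W lies 60.2 along u from J, so W = 60.2·u = (48.5, 35.7). Tangency of A1 to both parallel lines with radius 6.6 puts Z and F at J ± 6.6·n: Z = (-3.92, 5.31), F = (3.92, -5.31). Equal radii place B and C the same way about W: B = W + 6.6·n = (44.5, 41.0), C = W − 6.6·n = (52.4, 30.4). So C.x = 52.4.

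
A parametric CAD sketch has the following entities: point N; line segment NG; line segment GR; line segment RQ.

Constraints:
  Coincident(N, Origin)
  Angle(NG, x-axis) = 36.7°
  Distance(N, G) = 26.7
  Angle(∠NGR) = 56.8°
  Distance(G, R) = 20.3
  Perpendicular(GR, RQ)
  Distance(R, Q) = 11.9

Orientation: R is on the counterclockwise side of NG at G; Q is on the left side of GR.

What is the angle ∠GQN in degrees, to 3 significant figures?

91.8°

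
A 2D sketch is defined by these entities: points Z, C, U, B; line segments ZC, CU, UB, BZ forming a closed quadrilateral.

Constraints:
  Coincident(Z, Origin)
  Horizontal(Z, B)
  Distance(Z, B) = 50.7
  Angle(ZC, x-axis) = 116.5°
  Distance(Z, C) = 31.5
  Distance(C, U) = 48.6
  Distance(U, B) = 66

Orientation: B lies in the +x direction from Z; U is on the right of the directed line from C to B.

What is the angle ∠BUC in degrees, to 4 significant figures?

74.36°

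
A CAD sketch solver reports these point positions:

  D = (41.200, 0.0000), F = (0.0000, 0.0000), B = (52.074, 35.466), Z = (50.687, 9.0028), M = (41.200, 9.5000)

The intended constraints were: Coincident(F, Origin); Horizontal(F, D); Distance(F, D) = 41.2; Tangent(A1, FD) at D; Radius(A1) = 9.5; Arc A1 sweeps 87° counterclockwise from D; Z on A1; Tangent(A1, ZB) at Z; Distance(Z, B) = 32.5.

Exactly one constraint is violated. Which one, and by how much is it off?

Distance(Z, B) = 32.5 — off by 6.00.

F = (0.00, 0.00) ✓; F.y = 0.00, D.y = 0.00 ✓; |FD| = 41.20 ✓; ∠(MD, DF) = 90.00° ✓; |MD| = 9.500 ✓; bearing(M→Z) − bearing(M→D) = 87.00° ✓; |MZ| = 9.500 ✓; ∠(MZ, ZB) = 90.00° ✓; |ZB| = 26.50 ✗.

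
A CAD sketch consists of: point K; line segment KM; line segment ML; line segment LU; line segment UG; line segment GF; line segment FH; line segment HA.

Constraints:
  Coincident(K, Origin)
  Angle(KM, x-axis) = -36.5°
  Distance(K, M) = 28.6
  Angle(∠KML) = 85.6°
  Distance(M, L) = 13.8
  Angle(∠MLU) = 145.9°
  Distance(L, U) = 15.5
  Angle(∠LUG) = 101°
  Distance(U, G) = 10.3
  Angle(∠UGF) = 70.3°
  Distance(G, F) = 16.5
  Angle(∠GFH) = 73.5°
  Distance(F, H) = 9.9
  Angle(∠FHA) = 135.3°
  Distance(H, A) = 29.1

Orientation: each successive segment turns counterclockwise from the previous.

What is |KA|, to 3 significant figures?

49.1

K is at the origin; KM runs at -36.5° with length 28.6, so M = (23.0, -17.0). ∠KML = 85.6° gives ML at 57.9° from the x-axis; with |ML| = 13.8, L = (30.3, -5.32). ∠MLU = 145.9° gives LU at 92.0° from the x-axis; with |LU| = 15.5, U = (29.8, 10.2). ∠LUG = 101.0° gives UG at 171° from the x-axis; with |UG| = 10.3, G = (19.6, 11.8). ∠UGF = 70.3° gives GF at -79.3° from the x-axis; with |GF| = 16.5, F = (22.7, -4.43). ∠GFH = 73.5° gives FH at 27.2° from the x-axis; with |FH| = 9.9, H = (31.5, 0.0923). ∠FHA = 135.3° gives HA at 71.9° from the x-axis; with |HA| = 29.1, A = (40.5, 27.8). Then |KA| = |A − K| = 49.1.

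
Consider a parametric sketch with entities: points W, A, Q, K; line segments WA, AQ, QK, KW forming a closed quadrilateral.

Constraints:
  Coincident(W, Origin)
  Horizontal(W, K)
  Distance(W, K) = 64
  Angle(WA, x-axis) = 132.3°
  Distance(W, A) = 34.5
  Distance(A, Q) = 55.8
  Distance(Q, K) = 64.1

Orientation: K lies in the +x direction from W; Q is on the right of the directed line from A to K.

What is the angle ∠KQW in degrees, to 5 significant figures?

79.207°

Checks: |AQ| = 55.80 ✓; |QK| = 64.10 ✓.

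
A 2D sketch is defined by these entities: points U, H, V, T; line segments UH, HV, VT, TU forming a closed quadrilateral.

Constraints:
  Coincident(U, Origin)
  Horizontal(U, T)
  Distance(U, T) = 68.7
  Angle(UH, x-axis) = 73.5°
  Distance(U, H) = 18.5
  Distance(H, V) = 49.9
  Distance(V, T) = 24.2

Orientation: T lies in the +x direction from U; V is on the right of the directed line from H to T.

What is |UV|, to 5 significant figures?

47.764

U is at the origin; U and T share the same y with |UT| = 68.7 and T in +x, so T = (68.7, 0). UH runs at 73.5° with |UH| = 18.5, so H = (5.2543, 17.738). V is determined by |HV| = 49.9 and |VT| = 24.2 together: it lies at the intersection of circle(H, 49.9) and circle(T, 24.2). With |HT| = 65.879, the foot of the radical line on HT is 47.393 from H and the perpendicular offset is √(49.9² − 47.393²) = 15.618. Taking the right-of-HT solution: V = (46.692, -10.064).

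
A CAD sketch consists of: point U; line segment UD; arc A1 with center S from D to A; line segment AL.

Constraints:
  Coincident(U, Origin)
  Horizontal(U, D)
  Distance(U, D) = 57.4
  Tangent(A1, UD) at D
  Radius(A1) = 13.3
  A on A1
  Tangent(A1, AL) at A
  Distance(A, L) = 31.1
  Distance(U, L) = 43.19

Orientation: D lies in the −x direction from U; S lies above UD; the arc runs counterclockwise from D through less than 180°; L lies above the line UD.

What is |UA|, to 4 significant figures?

46.69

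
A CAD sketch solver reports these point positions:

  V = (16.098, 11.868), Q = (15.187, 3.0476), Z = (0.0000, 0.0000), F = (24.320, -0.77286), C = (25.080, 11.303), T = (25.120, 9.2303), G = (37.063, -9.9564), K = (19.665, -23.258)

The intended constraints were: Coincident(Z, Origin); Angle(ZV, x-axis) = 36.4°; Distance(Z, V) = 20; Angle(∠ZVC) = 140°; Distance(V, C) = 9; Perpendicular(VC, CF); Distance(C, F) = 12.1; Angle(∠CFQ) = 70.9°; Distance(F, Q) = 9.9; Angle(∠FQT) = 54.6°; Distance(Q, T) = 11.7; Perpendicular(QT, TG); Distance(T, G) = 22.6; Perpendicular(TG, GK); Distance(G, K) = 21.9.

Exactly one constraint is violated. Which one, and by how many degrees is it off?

Perpendicular(TG, GK) — off by 5.50°.

Z = (0.00, 0.00) ✓; ZV at 36.40° ✓; |ZV| = 20.00 ✓; ∠ZVC = 140.0° ✓; |VC| = 9.000 ✓; ∠(VC, CF) = 90.00° ✓; |CF| = 12.10 ✓; ∠CFQ = 70.90° ✓; |FQ| = 9.900 ✓; ∠FQT = 54.60° ✓; |QT| = 11.70 ✓; ∠(QT, TG) = 90.00° ✓; |TG| = 22.60 ✓; ∠(TG, GK) = 84.50° ✗; |GK| = 21.90 ✓.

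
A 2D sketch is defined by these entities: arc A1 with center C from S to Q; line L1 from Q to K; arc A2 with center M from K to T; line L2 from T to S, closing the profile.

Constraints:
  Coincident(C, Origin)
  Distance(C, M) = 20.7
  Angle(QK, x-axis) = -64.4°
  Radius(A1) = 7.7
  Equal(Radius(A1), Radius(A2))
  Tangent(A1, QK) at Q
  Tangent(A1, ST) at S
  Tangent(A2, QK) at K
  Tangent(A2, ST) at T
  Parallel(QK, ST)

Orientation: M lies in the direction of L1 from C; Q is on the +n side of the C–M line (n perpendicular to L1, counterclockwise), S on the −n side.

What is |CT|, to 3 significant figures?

22.1

The slot axis is L1's direction at -64.4°, so u = (cos -64.4°, sin -64.4°) = (0.432, -0.902) and n = (−sin -64.4°, cos -64.4°) = (0.902, 0.432). C is at the origin and M lies 20.7 along u from C, so M = 20.7·u = (8.94, -18.7). Tangency of A1 to both parallel lines with radius 7.7 puts Q and S at C ± 7.7·n: Q = (6.94, 3.33), S = (-6.94, -3.33). Equal radii place K and T the same way about M: K = M + 7.7·n = (15.9, -15.3), T = M − 7.7·n = (2.00, -22.0). Then |CT| = |T − C| = 22.1.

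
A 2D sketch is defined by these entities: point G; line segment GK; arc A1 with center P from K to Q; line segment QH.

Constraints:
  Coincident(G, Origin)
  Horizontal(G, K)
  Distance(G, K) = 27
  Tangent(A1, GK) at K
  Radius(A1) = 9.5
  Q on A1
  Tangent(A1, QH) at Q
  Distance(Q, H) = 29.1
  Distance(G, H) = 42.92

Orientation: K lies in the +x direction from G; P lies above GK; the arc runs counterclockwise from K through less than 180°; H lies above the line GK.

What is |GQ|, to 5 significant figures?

37.870

Checks: G.y = 0.00, K.y = 0.00 ✓; |PQ| = 9.500 ✓; ∠(PQ, QH) = 90.00° ✓; |QH| = 29.10 ✓; |GH| = 42.92 ✓.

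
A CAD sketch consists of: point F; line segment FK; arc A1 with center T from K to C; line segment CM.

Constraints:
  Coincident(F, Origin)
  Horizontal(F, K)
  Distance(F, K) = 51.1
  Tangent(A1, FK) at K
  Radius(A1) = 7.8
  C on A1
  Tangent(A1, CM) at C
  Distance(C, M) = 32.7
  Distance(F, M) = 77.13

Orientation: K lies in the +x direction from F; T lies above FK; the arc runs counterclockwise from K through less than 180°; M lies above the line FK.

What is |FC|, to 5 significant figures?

58.867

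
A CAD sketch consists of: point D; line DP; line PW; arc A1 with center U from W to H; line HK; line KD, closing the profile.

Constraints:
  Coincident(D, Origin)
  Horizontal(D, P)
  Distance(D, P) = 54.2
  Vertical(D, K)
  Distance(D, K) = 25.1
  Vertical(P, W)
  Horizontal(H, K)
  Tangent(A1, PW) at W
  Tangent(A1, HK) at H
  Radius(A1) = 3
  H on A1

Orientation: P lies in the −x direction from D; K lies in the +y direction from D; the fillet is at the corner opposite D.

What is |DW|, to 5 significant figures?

58.532

D is at the origin; DP is horizontal with |DP| = 54.2 and P on the −x side, so P = (-54.200, 0.0000). D and K share the same x with |DK| = 25.1 and K on the +y side, so K = (0.0000, 25.100). The virtual corner opposite D is at (-54.200, 25.100). Tangency of A1 to PW means the radius UW is perpendicular to PW and the tangent condition forces UH to be normal to HK, with radius 3.0, so the center U sits 3.0 in from both sides at U = (-51.200, 22.100). That places the tangent points at W = (-54.200, 22.100) on PW and H = (-51.200, 25.100) on HK. Then |DW| = |W − D| = 58.532.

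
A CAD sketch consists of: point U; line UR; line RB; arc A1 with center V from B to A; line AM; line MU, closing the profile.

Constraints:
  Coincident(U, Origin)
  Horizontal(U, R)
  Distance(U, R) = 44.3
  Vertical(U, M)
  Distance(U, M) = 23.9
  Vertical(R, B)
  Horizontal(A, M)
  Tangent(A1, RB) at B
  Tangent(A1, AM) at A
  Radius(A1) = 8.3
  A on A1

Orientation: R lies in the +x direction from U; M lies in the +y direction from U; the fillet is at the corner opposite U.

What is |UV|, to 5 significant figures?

39.235

U is at the origin; UR is horizontal with |UR| = 44.3 and R on the +x side, so R = (44.300, 0.0000). U and M share the same x with |UM| = 23.9 and M on the +y side, so M = (0.0000, 23.900). The virtual corner opposite U is at (44.300, 23.900). Tangency of A1 to RB means the radius VB is perpendicular to RB and the tangent condition forces VA to be normal to AM, with radius 8.3, so the center V sits 8.3 in from both sides at V = (36.000, 15.600). Then |UV| = |V − U| = 39.235.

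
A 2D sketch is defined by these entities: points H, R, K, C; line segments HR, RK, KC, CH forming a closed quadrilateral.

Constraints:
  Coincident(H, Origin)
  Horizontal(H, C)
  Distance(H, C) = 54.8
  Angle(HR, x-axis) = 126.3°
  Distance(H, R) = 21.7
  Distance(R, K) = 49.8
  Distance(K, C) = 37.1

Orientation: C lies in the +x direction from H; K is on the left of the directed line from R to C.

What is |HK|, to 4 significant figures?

46.98

H is at the origin; H and C share the same y with |HC| = 54.8 and C in +x, so C = (54.8, 0). HR runs at 126.3° with |HR| = 21.7, so R = (-12.85, 17.49). K is determined by |RK| = 49.8 and |KC| = 37.1 together: it lies at the intersection of circle(R, 49.8) and circle(C, 37.1). With |RC| = 69.87, the foot of the radical line on RC is 42.83 from R and the perpendicular offset is √(49.8² − 42.83²) = 25.40. Taking the left-of-RC solution: K = (34.98, 31.36).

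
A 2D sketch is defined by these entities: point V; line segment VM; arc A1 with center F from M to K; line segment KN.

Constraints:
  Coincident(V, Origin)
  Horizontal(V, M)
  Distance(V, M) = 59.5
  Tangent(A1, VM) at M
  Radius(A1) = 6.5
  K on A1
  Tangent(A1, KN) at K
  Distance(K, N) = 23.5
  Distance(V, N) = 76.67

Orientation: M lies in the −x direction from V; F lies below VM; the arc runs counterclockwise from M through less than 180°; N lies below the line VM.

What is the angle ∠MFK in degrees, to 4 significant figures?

76.04°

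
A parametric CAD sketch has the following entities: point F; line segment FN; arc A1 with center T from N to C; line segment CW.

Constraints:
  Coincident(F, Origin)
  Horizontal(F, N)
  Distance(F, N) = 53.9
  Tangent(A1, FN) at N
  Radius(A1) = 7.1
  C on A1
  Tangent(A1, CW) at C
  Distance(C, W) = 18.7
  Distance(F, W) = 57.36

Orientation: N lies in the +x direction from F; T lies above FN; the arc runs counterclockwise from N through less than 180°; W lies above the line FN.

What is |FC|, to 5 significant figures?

60.985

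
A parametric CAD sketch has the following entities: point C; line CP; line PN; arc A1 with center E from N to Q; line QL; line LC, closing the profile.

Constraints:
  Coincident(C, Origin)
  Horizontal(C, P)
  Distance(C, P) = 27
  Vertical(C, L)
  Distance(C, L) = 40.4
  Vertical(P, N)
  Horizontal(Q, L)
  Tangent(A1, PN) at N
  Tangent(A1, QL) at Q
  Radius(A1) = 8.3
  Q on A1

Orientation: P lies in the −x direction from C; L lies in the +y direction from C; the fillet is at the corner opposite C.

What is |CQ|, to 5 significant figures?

44.518

C is at the origin; C and P share the same y with |CP| = 27.0 and P on the −x side, so P = (-27.000, 0.0000). C and L share the same x with |CL| = 40.4 and L on the +y side, so L = (0.0000, 40.400). The virtual corner opposite C is at (-27.000, 40.400). Since A1 is tangent to PN there, EN ⟂ PN and the tangent condition forces EQ to be normal to QL, with radius 8.3, so the center E sits 8.3 in from both sides at E = (-18.700, 32.100). That places the tangent points at N = (-27.000, 32.100) on PN and Q = (-18.700, 40.400) on QL. Then |CQ| = |Q − C| = 44.518.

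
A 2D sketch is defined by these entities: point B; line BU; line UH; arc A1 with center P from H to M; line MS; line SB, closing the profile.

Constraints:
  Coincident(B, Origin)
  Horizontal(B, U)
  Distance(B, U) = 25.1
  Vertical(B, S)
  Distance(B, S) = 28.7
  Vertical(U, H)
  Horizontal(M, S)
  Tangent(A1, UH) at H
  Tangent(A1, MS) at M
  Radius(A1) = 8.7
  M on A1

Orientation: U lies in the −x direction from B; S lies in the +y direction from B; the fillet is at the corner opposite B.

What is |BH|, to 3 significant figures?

32.1

B is at the origin; BU is horizontal with |BU| = 25.1 and U on the −x side, so U = (-25.1, 0.00). BS is vertical with |BS| = 28.7 and S on the +y side, so S = (0.00, 28.7). The virtual corner opposite B is at (-25.1, 28.7). The tangent condition forces PH to be normal to UH and A1 meets MS tangentially, so PM is at right angles to MS, with radius 8.7, so the center P sits 8.7 in from both sides at P = (-16.4, 20.0). That places the tangent points at H = (-25.1, 20.0) on UH and M = (-16.4, 28.7) on MS. Then |BH| = |H − B| = 32.1.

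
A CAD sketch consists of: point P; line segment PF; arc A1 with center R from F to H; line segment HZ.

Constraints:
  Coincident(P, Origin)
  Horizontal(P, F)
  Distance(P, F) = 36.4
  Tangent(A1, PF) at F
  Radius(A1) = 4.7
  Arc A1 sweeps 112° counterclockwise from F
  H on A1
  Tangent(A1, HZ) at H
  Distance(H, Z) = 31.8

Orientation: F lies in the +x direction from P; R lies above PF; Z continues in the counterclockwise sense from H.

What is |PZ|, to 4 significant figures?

46.09

P is at the origin; PF is horizontal with |PF| = 36.4 and F on the +x side, so F = (36.40, 0.000). The tangent condition forces RF to be normal to PF, so R = F + (0, 4.7) = (36.40, 4.700). On A1, F sits at bearing -90° from R; a 112° counterclockwise sweep puts H at bearing 22°, so H = R + 4.7·(cos 22°, sin 22°) = (40.76, 6.461). A1 meets HZ tangentially, so RH is at right angles to HZ, so HZ runs along (−sin 22°, cos 22°); with |HZ| = 31.8, Z = (28.85, 35.95). Then |PZ| = |Z − P| = 46.09.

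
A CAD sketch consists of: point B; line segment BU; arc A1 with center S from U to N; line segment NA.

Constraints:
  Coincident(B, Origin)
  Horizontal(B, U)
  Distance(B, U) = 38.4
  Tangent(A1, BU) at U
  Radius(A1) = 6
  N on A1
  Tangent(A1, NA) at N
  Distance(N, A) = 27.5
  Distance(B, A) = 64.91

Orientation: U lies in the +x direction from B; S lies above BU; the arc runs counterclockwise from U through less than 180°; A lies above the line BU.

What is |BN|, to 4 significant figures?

43.07

B is at the origin; BU is horizontal with |BU| = 38.4 and U on the +x side, so U = (38.40, 0.000). Since A1 is tangent to BU there, SU ⟂ BU, so S = U + (0, 6) = (38.40, 6.000). Since SN ⟂ NA (tangency), |SA| = √(6.0² + 27.5²) = 28.15 regardless of where N sits on A1. So A lies on both circle(B, 64.91) and circle(S, 28.15); the above-BU intersection is A = (60.57, 23.35). N is the foot of the tangent from A: N = (43.02, 2.172).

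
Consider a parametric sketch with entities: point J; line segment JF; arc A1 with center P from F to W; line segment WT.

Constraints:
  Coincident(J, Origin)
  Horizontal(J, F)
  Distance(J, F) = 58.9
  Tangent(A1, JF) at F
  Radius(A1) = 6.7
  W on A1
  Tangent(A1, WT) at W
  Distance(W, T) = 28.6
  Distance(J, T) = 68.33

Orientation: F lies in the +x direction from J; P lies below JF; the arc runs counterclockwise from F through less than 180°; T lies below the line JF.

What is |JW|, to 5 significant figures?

52.948

J is at the origin; JF is horizontal with |JF| = 58.9 and F on the +x side, so F = (58.900, 0.0000). The tangent condition forces PF to be normal to JF, so P = F + (0, -6.7) = (58.900, -6.7000). Since PW ⟂ WT (tangency), |PT| = √(6.7² + 28.6²) = 29.374 regardless of where W sits on A1. So T lies on both circle(J, 68.33) and circle(P, 29.374); the below-JF intersection is T = (58.039, -36.062). W is the foot of the tangent from T: W = (52.335, -8.0364).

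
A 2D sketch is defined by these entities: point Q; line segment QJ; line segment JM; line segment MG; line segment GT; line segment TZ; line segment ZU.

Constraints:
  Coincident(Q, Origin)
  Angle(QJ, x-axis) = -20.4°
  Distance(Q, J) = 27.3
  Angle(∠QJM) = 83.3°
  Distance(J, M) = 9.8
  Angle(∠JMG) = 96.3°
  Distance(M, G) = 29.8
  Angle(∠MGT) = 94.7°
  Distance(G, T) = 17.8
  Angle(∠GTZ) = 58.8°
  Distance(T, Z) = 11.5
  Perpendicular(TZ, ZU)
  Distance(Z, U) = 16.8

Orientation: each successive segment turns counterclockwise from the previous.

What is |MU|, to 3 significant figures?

28.6

∠GTZ = 58.8° gives TZ at 6.50° from the x-axis; with |TZ| = 11.5, Z = (3.89, -4.67). TZ ⟂ ZU, so ZU runs at 96.5°; with |ZU| = 16.8, U = (1.99, 12.0). Then |MU| = |U − M| = 28.6.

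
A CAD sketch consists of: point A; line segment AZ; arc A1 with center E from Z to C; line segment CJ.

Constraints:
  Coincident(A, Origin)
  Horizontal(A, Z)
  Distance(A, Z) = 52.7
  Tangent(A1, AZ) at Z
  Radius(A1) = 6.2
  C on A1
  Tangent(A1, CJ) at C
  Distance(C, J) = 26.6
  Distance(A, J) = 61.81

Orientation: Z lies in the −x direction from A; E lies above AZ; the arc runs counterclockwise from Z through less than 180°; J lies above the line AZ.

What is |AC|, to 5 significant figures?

47.215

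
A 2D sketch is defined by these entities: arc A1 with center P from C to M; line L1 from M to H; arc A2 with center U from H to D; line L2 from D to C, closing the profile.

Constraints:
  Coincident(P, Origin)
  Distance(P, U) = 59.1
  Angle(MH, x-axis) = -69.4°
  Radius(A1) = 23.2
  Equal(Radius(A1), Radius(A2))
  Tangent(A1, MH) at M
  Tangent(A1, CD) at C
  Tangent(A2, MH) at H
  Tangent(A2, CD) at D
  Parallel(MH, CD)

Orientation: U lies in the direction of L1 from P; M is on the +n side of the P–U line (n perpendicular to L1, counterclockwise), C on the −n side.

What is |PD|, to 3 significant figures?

63.5

The slot axis is L1's direction at -69.4°, so u = (cos -69.4°, sin -69.4°) = (0.352, -0.936) and n = (−sin -69.4°, cos -69.4°) = (0.936, 0.352). P is at the origin and U lies 59.1 along u from P, so U = 59.1·u = (20.8, -55.3). Tangency of A1 to both parallel lines with radius 23.2 puts M and C at P ± 23.2·n: M = (21.7, 8.16), C = (-21.7, -8.16). Equal radii place H and D the same way about U: H = U + 23.2·n = (42.5, -47.2), D = U − 23.2·n = (-0.923, -63.5). Then |PD| = |D − P| = 63.5.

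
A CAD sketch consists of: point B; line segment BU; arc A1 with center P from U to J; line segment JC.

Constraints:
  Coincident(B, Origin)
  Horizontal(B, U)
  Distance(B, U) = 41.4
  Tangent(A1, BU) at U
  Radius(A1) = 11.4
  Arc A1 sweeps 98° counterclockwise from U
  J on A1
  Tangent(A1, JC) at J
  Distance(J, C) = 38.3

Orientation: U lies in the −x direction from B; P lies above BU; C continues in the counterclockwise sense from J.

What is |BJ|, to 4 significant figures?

32.79

The tangent condition forces PU to be normal to BU, so P = U + (0, 11.4) = (-41.40, 11.40). On A1, U sits at bearing -90° from P; a 98° counterclockwise sweep puts J at bearing 8°, so J = P + 11.4·(cos 8°, sin 8°) = (-30.11, 12.99). Then |BJ| = |J − B| = 32.79.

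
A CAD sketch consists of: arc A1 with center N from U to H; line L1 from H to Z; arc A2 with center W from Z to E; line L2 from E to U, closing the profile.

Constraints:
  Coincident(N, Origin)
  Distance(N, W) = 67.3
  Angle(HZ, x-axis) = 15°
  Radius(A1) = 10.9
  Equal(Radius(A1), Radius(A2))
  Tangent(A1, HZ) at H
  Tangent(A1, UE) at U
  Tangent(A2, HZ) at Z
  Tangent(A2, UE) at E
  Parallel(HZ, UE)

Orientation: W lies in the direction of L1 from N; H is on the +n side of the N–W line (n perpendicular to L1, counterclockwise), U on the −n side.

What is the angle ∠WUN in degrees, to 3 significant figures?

80.8°

The slot axis is L1's direction at 15.0°, so u = (cos 15.0°, sin 15.0°) = (0.966, 0.259) and n = (−sin 15.0°, cos 15.0°) = (-0.259, 0.966). N is at the origin and W lies 67.3 along u from N, so W = 67.3·u = (65.0, 17.4). Tangency of A1 to both parallel lines with radius 10.9 puts H and U at N ± 10.9·n: H = (-2.82, 10.5), U = (2.82, -10.5). Then cos ∠WUN = UW·UN / (|UW||UN|), giving 80.8°.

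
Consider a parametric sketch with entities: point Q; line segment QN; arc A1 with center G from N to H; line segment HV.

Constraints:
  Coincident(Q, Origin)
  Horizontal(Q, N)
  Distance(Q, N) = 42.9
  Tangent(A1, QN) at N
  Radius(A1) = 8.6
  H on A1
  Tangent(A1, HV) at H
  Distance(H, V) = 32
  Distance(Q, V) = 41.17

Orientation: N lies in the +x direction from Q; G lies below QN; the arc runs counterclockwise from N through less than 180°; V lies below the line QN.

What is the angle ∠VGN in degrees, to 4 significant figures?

141.6°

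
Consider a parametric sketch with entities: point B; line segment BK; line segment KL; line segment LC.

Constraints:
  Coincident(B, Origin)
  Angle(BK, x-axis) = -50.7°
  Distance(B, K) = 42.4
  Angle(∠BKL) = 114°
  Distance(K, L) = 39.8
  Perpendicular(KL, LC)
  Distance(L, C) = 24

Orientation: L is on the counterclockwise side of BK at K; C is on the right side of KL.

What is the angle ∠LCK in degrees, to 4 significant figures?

58.91°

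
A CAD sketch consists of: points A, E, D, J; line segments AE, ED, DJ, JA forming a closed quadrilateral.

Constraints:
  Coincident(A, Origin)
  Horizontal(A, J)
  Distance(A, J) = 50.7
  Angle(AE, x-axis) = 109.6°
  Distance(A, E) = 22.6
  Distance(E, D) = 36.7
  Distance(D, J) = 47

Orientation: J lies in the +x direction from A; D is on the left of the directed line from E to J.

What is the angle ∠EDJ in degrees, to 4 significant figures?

94.89°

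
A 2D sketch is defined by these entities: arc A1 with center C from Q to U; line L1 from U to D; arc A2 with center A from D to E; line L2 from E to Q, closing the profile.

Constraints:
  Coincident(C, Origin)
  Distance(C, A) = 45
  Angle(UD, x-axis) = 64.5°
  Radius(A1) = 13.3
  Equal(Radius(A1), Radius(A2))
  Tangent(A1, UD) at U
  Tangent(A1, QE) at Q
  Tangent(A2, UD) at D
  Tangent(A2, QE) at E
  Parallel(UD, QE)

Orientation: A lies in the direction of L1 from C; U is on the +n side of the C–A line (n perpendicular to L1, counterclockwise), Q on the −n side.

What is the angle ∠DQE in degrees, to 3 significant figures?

30.6°

The slot axis is L1's direction at 64.5°, so u = (cos 64.5°, sin 64.5°) = (0.431, 0.903) and n = (−sin 64.5°, cos 64.5°) = (-0.903, 0.431). C is at the origin and A lies 45.0 along u from C, so A = 45.0·u = (19.4, 40.6). Tangency of A1 to both parallel lines with radius 13.3 puts U and Q at C ± 13.3·n: U = (-12.0, 5.73), Q = (12.0, -5.73). Equal radii place D and E the same way about A: D = A + 13.3·n = (7.37, 46.3), E = A − 13.3·n = (31.4, 34.9). Then cos ∠DQE = QD·QE / (|QD||QE|), giving 30.6°.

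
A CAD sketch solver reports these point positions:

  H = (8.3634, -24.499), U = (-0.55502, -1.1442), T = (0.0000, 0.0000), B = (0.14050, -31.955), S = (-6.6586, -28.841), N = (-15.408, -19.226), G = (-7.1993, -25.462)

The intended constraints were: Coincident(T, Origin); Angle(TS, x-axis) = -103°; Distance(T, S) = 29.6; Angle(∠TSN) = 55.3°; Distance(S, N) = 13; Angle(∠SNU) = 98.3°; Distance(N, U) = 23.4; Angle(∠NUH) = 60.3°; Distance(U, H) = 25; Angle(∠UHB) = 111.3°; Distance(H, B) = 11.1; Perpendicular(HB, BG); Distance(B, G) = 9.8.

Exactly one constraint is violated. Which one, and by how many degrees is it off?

Perpendicular(HB, BG) — off by 6.30°.

T = (0.00, 0.00) ✓; TS at -103.0° ✓; |TS| = 29.60 ✓; ∠TSN = 55.30° ✓; |SN| = 13.00 ✓; ∠SNU = 98.30° ✓; |NU| = 23.40 ✓; ∠NUH = 60.30° ✓; |UH| = 25.00 ✓; ∠UHB = 111.3° ✓; |HB| = 11.10 ✓; ∠(HB, BG) = 83.70° ✗; |BG| = 9.800 ✓.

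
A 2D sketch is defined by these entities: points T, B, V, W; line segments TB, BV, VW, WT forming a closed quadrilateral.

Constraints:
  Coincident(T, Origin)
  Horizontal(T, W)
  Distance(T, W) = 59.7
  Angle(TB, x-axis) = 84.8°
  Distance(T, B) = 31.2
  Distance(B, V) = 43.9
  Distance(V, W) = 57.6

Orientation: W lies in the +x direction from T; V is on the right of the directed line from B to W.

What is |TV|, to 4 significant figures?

13.30

T is at the origin; T and W share the same y with |TW| = 59.7 and W in +x, so W = (59.7, 0). TB runs at 84.8° with |TB| = 31.2, so B = (2.828, 31.07). V is determined by |BV| = 43.9 and |VW| = 57.6 together: it lies at the intersection of circle(B, 43.9) and circle(W, 57.6). With |BW| = 64.81, the foot of the radical line on BW is 21.67 from B and the perpendicular offset is √(43.9² − 21.67²) = 38.18. Taking the right-of-BW solution: V = (3.545, -12.82).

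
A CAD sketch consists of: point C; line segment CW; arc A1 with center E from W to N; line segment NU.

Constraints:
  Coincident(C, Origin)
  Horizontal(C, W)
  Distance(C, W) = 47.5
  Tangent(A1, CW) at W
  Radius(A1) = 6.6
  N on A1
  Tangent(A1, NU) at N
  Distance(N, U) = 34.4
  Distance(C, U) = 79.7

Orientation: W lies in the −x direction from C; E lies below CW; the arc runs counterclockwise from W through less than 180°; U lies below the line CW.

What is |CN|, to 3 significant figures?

52.7

C is at the origin; C and W share the same y with |CW| = 47.5 and W on the −x side, so W = (-47.5, 0.00). The tangent condition forces EW to be normal to CW, so E = W + (0, -6.6) = (-47.5, -6.60). Since EN ⟂ NU (tangency), |EU| = √(6.6² + 34.4²) = 35.0 regardless of where N sits on A1. So U lies on both circle(C, 79.7) and circle(E, 35.0); the below-CW intersection is U = (-74.1, -29.4). N is the foot of the tangent from U: N = (-52.7, -2.49).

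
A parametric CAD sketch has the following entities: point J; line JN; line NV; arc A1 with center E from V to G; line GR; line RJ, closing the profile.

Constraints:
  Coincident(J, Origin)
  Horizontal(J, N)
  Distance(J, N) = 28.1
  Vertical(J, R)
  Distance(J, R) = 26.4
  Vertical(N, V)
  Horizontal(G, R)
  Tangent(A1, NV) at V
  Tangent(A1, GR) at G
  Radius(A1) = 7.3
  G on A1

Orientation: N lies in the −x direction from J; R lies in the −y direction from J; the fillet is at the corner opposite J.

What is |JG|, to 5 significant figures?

33.610

The virtual corner opposite J is at (-28.100, -26.400). Tangency of A1 to NV means the radius EV is perpendicular to NV and since A1 is tangent to GR there, EG ⟂ GR, with radius 7.3, so the center E sits 7.3 in from both sides at E = (-20.800, -19.100). That places the tangent points at V = (-28.100, -19.100) on NV and G = (-20.800, -26.400) on GR. Then |JG| = |G − J| = 33.610.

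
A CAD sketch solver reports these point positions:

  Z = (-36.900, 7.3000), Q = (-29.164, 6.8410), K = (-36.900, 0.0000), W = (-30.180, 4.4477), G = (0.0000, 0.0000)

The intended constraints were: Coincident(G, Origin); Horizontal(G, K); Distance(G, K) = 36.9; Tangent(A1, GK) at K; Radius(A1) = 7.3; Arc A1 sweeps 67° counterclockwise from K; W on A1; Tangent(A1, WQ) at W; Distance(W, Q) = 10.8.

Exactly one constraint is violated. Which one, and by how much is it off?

Distance(W, Q) = 10.8 — off by 8.20.

G = (0.00, 0.00) ✓; G.y = 0.00, K.y = 0.00 ✓; |GK| = 36.90 ✓; ∠(ZK, KG) = 90.00° ✓; |ZK| = 7.300 ✓; bearing(Z→W) − bearing(Z→K) = 67.00° ✓; |ZW| = 7.300 ✓; ∠(ZW, WQ) = 90.00° ✓; |WQ| = 2.600 ✗.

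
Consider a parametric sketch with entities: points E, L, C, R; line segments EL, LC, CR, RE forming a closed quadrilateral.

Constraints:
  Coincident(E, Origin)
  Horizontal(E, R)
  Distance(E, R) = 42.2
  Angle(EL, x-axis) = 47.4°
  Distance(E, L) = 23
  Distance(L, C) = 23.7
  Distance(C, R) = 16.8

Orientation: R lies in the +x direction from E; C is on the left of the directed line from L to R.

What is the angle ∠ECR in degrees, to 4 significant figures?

77.22°

Checks: E = (0.00, 0.00) ✓; |LC| = 23.70 ✓; |CR| = 16.80 ✓.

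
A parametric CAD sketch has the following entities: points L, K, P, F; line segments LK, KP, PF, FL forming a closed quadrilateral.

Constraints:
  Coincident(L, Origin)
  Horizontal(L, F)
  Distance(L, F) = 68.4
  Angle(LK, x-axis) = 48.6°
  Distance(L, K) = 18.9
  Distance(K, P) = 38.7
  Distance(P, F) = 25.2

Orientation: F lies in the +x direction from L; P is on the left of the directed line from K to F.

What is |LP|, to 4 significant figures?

54.14

Checks: |KP| = 38.70 ✓; |PF| = 25.20 ✓.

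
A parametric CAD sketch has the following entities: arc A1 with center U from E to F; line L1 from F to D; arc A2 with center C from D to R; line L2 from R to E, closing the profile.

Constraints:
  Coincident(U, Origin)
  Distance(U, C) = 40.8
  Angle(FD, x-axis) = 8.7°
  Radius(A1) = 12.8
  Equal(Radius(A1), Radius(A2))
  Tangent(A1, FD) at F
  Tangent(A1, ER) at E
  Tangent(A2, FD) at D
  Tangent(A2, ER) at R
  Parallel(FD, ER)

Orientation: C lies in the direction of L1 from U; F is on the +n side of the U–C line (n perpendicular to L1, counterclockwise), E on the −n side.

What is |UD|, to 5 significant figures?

42.761

The slot axis is L1's direction at 8.7°, so u = (cos 8.7°, sin 8.7°) = (0.98849, 0.15126) and n = (−sin 8.7°, cos 8.7°) = (-0.15126, 0.98849). U is at the origin and C lies 40.8 along u from U, so C = 40.8·u = (40.331, 6.1714). Tangency of A1 to both parallel lines with radius 12.8 puts F and E at U ± 12.8·n: F = (-1.9361, 12.653), E = (1.9361, -12.653). Equal radii place D and R the same way about C: D = C + 12.8·n = (38.394, 18.824), R = C − 12.8·n = (42.267, -6.4813). Then |UD| = |D − U| = 42.761.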